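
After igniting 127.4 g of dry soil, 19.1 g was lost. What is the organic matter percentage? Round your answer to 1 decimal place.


Step 1: OM% = 100 * LOI / sample mass
Step 2: OM = 100 * 19.1 / 127.4
Step 3: OM = 15.0%

15.0


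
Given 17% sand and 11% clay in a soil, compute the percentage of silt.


Step 1: sand + silt + clay = 100%
Step 2: silt = 100 - sand - clay
Step 3: silt = 100 - 17 - 11
Step 4: silt = 72%

72


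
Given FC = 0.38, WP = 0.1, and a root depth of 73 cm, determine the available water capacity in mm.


Step 1: Available water = (FC - WP) * depth * 10
Step 2: AW = (0.38 - 0.1) * 73 * 10
Step 3: AW = 0.28 * 73 * 10
Step 4: AW = 204.4 mm

204.4


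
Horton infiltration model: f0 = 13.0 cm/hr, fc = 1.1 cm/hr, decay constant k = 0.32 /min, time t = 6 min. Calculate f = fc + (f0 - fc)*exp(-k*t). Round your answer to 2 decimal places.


Step 1: f = fc + (f0 - fc) * exp(-k * t)
Step 2: exp(-0.32 * 6) = 0.146607
Step 3: f = 1.1 + (13.0 - 1.1) * 0.146607
Step 4: f = 1.1 + 11.9 * 0.146607
Step 5: f = 2.84 cm/hr

2.84


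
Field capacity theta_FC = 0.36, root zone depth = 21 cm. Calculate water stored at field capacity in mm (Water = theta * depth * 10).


Step 1: Water (mm) = theta_FC * depth (cm) * 10
Step 2: Water = 0.36 * 21 * 10
Step 3: Water = 75.6 mm

75.6


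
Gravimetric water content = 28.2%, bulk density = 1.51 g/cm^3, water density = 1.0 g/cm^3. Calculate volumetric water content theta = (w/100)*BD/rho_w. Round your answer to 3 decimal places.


Step 1: theta = (w / 100) * BD / rho_w
Step 2: theta = (28.2 / 100) * 1.51 / 1.0
Step 3: theta = 0.282 * 1.51
Step 4: theta = 0.426

0.426


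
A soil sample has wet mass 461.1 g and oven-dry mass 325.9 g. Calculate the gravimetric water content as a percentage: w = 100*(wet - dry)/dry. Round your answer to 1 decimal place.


Step 1: Water mass = wet - dry = 461.1 - 325.9 = 135.2 g
Step 2: w = 100 * water mass / dry mass
Step 3: w = 100 * 135.2 / 325.9 = 41.5%

41.5


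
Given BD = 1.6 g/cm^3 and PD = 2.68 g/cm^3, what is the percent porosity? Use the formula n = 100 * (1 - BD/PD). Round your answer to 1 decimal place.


Step 1: Formula: n = 100 * (1 - BD / PD)
Step 2: n = 100 * (1 - 1.6 / 2.68)
Step 3: n = 100 * (1 - 0.59701)
Step 4: n = 40.3%

40.3


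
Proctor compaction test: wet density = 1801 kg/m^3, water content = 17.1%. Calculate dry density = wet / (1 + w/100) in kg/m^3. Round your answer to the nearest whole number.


Step 1: Dry density = wet density / (1 + w/100)
Step 2: Dry density = 1801 / (1 + 17.1/100)
Step 3: Dry density = 1801 / 1.171
Step 4: Dry density = 1538 kg/m^3

1538


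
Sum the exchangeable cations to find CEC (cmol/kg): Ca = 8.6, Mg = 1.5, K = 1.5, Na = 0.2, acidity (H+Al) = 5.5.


Step 1: CEC = Ca + Mg + K + Na + (H+Al)
Step 2: CEC = 8.6 + 1.5 + 1.5 + 0.2 + 5.5
Step 3: CEC = 17.3 cmol/kg

17.3


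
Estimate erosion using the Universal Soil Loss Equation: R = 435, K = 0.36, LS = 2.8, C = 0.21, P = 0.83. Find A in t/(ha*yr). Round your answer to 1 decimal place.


Step 1: A = R * K * LS * C * P
Step 2: R * K = 435 * 0.36 = 156.6
Step 3: (R*K) * LS = 156.6 * 2.8 = 438.48
Step 4: * C * P = 438.48 * 0.21 * 0.83 = 76.4
Step 5: A = 76.4 t/(ha*yr)

76.4


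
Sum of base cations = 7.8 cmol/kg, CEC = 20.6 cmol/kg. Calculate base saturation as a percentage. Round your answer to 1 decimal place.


Step 1: BS = 100 * (sum of bases) / CEC
Step 2: BS = 100 * 7.8 / 20.6
Step 3: BS = 37.9%

37.9


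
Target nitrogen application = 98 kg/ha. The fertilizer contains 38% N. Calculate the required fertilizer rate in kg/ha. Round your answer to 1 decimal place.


Step 1: Fertilizer rate = target N / (N content / 100)
Step 2: Rate = 98 / (38 / 100)
Step 3: Rate = 98 / 0.38
Step 4: Rate = 257.9 kg/ha

257.9


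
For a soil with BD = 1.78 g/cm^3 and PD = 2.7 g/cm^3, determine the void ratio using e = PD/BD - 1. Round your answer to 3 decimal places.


Step 1: e = PD / BD - 1
Step 2: e = 2.7 / 1.78 - 1
Step 3: e = 1.51685 - 1
Step 4: e = 0.517

0.517


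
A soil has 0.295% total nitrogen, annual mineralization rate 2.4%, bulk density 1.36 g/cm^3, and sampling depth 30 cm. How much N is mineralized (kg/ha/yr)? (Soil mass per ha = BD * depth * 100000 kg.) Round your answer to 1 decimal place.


Step 1: Soil mass per ha = BD * depth * 100000 = 1.36 * 30 * 100000 = 4080000 kg
Step 2: Total N pool = soil mass * N%/100 = 4080000 * 0.295/100 = 12036.0 kg/ha
Step 3: N mineralized = N pool * rate%/100 = 12036.0 * 2.4/100 = 288.9 kg/ha/yr

288.9


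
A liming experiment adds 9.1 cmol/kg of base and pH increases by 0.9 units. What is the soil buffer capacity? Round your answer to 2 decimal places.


Step 1: BC = change in base / change in pH
Step 2: BC = 9.1 / 0.9
Step 3: BC = 10.11 cmol/(kg*pH unit)

10.11


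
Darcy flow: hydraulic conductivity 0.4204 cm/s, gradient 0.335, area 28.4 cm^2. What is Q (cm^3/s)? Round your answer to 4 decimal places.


Step 1: Apply Darcy's law: Q = K * i * A
Step 2: Q = 0.4204 * 0.335 * 28.4
Step 3: Q = 3.9997 cm^3/s

3.9997


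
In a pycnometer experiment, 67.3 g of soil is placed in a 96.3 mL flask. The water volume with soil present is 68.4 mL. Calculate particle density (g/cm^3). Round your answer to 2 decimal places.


Step 1: Volume of solids = flask volume - water volume with soil
Step 2: V_solids = 96.3 - 68.4 = 27.9 mL
Step 3: Particle density = mass / V_solids = 67.3 / 27.9 = 2.41 g/cm^3

2.41


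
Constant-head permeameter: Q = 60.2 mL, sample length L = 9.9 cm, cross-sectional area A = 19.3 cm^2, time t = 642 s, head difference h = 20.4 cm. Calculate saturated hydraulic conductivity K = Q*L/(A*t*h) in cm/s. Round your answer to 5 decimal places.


Step 1: K = Q * L / (A * t * h)
Step 2: Numerator = 60.2 * 9.9 = 595.98
Step 3: Denominator = 19.3 * 642 * 20.4 = 252768.24
Step 4: K = 595.98 / 252768.24 = 0.00236 cm/s

0.00236


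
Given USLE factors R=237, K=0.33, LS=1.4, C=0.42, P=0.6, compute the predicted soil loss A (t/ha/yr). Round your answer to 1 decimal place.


Step 1: A = R * K * LS * C * P
Step 2: R * K = 237 * 0.33 = 78.21
Step 3: (R*K) * LS = 78.21 * 1.4 = 109.494
Step 4: * C * P = 109.494 * 0.42 * 0.6 = 27.6
Step 5: A = 27.6 t/(ha*yr)

27.6


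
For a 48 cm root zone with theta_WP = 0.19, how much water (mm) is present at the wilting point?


Step 1: Water (mm) = theta_WP * depth * 10
Step 2: Water = 0.19 * 48 * 10
Step 3: Water = 91.2 mm

91.2


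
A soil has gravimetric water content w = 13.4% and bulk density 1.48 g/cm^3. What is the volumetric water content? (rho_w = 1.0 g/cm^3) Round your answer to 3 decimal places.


Step 1: theta = (w / 100) * BD / rho_w
Step 2: theta = (13.4 / 100) * 1.48 / 1.0
Step 3: theta = 0.134 * 1.48
Step 4: theta = 0.198

0.198


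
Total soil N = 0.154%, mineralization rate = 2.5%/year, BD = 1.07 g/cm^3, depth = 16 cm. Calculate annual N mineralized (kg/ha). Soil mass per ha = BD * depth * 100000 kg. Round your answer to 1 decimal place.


Step 1: Soil mass per ha = BD * depth * 100000 = 1.07 * 16 * 100000 = 1712000 kg
Step 2: Total N pool = soil mass * N%/100 = 1712000 * 0.154/100 = 2636.48 kg/ha
Step 3: N mineralized = N pool * rate%/100 = 2636.48 * 2.5/100 = 65.9 kg/ha/yr

65.9


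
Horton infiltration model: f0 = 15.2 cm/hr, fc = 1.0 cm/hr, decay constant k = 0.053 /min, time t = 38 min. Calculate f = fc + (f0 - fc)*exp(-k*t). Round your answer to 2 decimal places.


Step 1: f = fc + (f0 - fc) * exp(-k * t)
Step 2: exp(-0.053 * 38) = 0.133454
Step 3: f = 1.0 + (15.2 - 1.0) * 0.133454
Step 4: f = 1.0 + 14.2 * 0.133454
Step 5: f = 2.9 cm/hr

2.9


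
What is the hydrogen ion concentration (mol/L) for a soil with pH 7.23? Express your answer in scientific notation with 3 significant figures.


Step 1: [H+] = 10^(-pH)
Step 2: [H+] = 10^(-7.23)
Step 3: [H+] = 5.89e-08 mol/L

5.89e-08


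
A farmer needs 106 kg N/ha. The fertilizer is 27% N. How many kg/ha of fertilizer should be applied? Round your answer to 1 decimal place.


Step 1: Fertilizer rate = target N / (N content / 100)
Step 2: Rate = 106 / (27 / 100)
Step 3: Rate = 106 / 0.27
Step 4: Rate = 392.6 kg/ha

392.6


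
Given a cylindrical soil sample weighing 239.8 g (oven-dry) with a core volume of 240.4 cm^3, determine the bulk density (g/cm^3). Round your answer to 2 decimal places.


Step 1: Identify the formula: BD = dry mass / volume
Step 2: Substitute values: BD = 239.8 / 240.4
Step 3: BD = 1.0 g/cm^3

1.0


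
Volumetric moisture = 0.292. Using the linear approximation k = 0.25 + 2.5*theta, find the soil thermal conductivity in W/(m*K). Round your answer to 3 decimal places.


Step 1: k = 0.25 + 2.5 * theta
Step 2: k = 0.25 + 2.5 * 0.292
Step 3: k = 0.25 + 0.73
Step 4: k = 0.98 W/(m*K)

0.98


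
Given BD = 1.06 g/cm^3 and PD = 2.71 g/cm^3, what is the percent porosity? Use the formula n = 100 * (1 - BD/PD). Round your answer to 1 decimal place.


Step 1: Formula: n = 100 * (1 - BD / PD)
Step 2: n = 100 * (1 - 1.06 / 2.71)
Step 3: n = 100 * (1 - 0.39114)
Step 4: n = 60.9%

60.9


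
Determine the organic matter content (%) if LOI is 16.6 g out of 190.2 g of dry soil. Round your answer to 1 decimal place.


Step 1: OM% = 100 * LOI / sample mass
Step 2: OM = 100 * 16.6 / 190.2
Step 3: OM = 8.7%

8.7


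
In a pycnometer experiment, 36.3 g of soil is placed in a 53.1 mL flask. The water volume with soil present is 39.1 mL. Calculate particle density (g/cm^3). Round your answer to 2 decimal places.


Step 1: Volume of solids = flask volume - water volume with soil
Step 2: V_solids = 53.1 - 39.1 = 14.0 mL
Step 3: Particle density = mass / V_solids = 36.3 / 14.0 = 2.59 g/cm^3

2.59


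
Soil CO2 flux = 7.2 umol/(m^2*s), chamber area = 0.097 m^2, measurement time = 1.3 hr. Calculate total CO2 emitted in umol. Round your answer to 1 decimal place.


Step 1: Convert time to seconds: 1.3 hr * 3600 = 4680.0 s
Step 2: Total = flux * area * time_s
Step 3: Total = 7.2 * 0.097 * 4680.0
Step 4: Total = 3268.5 umol

3268.5


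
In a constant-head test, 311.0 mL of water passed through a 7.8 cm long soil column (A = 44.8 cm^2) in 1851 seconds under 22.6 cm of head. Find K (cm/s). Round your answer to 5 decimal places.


Step 1: K = Q * L / (A * t * h)
Step 2: Numerator = 311.0 * 7.8 = 2425.8
Step 3: Denominator = 44.8 * 1851 * 22.6 = 1874100.48
Step 4: K = 2425.8 / 1874100.48 = 0.00129 cm/s

0.00129


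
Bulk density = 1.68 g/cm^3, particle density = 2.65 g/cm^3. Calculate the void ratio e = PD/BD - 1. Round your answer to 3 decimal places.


Step 1: e = PD / BD - 1
Step 2: e = 2.65 / 1.68 - 1
Step 3: e = 1.57738 - 1
Step 4: e = 0.577

0.577


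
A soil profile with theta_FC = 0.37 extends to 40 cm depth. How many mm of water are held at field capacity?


Step 1: Water (mm) = theta_FC * depth (cm) * 10
Step 2: Water = 0.37 * 40 * 10
Step 3: Water = 148.0 mm

148.0


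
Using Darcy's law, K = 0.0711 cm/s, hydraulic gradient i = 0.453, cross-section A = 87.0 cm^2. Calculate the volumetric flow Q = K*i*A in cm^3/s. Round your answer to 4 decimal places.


Step 1: Apply Darcy's law: Q = K * i * A
Step 2: Q = 0.0711 * 0.453 * 87.0
Step 3: Q = 2.8021 cm^3/s

2.8021


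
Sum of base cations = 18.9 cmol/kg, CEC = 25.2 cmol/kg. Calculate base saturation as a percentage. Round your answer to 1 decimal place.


Step 1: BS = 100 * (sum of bases) / CEC
Step 2: BS = 100 * 18.9 / 25.2
Step 3: BS = 75.0%

75.0


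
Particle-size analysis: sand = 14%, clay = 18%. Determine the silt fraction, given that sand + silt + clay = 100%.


Step 1: sand + silt + clay = 100%
Step 2: silt = 100 - sand - clay
Step 3: silt = 100 - 14 - 18
Step 4: silt = 68%

68


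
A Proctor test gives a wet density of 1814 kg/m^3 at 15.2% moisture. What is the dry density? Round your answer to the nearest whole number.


Step 1: Dry density = wet density / (1 + w/100)
Step 2: Dry density = 1814 / (1 + 15.2/100)
Step 3: Dry density = 1814 / 1.152
Step 4: Dry density = 1575 kg/m^3

1575


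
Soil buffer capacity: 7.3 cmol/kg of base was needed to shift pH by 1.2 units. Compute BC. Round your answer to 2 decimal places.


Step 1: BC = change in base / change in pH
Step 2: BC = 7.3 / 1.2
Step 3: BC = 6.08 cmol/(kg*pH unit)

6.08


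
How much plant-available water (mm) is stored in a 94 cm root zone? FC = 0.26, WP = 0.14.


Step 1: Available water = (FC - WP) * depth * 10
Step 2: AW = (0.26 - 0.14) * 94 * 10
Step 3: AW = 0.12 * 94 * 10
Step 4: AW = 112.8 mm

112.8


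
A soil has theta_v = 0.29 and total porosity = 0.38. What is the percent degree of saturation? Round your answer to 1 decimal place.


Step 1: S = 100 * theta_v / n
Step 2: S = 100 * 0.29 / 0.38
Step 3: S = 76.3%

76.3


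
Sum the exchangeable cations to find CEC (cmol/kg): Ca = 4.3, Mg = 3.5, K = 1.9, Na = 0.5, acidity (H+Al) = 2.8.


Step 1: CEC = Ca + Mg + K + Na + (H+Al)
Step 2: CEC = 4.3 + 3.5 + 1.9 + 0.5 + 2.8
Step 3: CEC = 13.0 cmol/kg

13.0


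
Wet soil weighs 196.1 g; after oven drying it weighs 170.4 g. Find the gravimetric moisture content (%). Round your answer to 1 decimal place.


Step 1: Water mass = wet - dry = 196.1 - 170.4 = 25.7 g
Step 2: w = 100 * water mass / dry mass
Step 3: w = 100 * 25.7 / 170.4 = 15.1%

15.1


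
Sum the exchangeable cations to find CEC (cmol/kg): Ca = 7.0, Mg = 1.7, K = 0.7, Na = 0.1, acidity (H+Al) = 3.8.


Step 1: CEC = Ca + Mg + K + Na + (H+Al)
Step 2: CEC = 7.0 + 1.7 + 0.7 + 0.1 + 3.8
Step 3: CEC = 13.3 cmol/kg

13.3


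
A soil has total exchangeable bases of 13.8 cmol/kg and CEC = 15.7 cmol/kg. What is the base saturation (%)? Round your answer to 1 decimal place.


Step 1: BS = 100 * (sum of bases) / CEC
Step 2: BS = 100 * 13.8 / 15.7
Step 3: BS = 87.9%

87.9


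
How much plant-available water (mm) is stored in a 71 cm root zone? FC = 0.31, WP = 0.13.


Step 1: Available water = (FC - WP) * depth * 10
Step 2: AW = (0.31 - 0.13) * 71 * 10
Step 3: AW = 0.18 * 71 * 10
Step 4: AW = 127.8 mm

127.8


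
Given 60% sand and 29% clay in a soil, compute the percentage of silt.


Step 1: sand + silt + clay = 100%
Step 2: silt = 100 - sand - clay
Step 3: silt = 100 - 60 - 29
Step 4: silt = 11%

11


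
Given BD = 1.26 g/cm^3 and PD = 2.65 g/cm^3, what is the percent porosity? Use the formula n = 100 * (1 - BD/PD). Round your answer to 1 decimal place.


Step 1: Formula: n = 100 * (1 - BD / PD)
Step 2: n = 100 * (1 - 1.26 / 2.65)
Step 3: n = 100 * (1 - 0.47547)
Step 4: n = 52.5%

52.5


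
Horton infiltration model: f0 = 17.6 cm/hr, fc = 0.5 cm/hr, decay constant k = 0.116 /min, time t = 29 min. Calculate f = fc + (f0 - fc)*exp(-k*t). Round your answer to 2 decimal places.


Step 1: f = fc + (f0 - fc) * exp(-k * t)
Step 2: exp(-0.116 * 29) = 0.034597
Step 3: f = 0.5 + (17.6 - 0.5) * 0.034597
Step 4: f = 0.5 + 17.1 * 0.034597
Step 5: f = 1.09 cm/hr

1.09


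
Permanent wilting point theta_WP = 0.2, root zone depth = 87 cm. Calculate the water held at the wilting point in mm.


Step 1: Water (mm) = theta_WP * depth * 10
Step 2: Water = 0.2 * 87 * 10
Step 3: Water = 174.0 mm

174.0


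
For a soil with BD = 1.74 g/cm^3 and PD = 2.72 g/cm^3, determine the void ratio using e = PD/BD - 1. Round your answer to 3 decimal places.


Step 1: e = PD / BD - 1
Step 2: e = 2.72 / 1.74 - 1
Step 3: e = 1.56322 - 1
Step 4: e = 0.563

0.563


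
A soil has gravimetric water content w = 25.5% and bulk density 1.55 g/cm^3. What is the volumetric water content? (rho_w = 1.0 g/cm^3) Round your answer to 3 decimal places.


Step 1: theta = (w / 100) * BD / rho_w
Step 2: theta = (25.5 / 100) * 1.55 / 1.0
Step 3: theta = 0.255 * 1.55
Step 4: theta = 0.395

0.395


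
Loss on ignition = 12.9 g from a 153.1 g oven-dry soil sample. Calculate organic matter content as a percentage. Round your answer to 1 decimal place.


Step 1: OM% = 100 * LOI / sample mass
Step 2: OM = 100 * 12.9 / 153.1
Step 3: OM = 8.4%

8.4


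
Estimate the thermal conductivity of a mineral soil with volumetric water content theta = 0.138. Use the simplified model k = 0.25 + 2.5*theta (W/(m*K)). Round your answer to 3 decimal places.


Step 1: k = 0.25 + 2.5 * theta
Step 2: k = 0.25 + 2.5 * 0.138
Step 3: k = 0.25 + 0.345
Step 4: k = 0.595 W/(m*K)

0.595


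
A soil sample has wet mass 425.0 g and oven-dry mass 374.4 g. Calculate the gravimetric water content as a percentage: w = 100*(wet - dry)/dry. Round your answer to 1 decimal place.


Step 1: Water mass = wet - dry = 425.0 - 374.4 = 50.6 g
Step 2: w = 100 * water mass / dry mass
Step 3: w = 100 * 50.6 / 374.4 = 13.5%

13.5


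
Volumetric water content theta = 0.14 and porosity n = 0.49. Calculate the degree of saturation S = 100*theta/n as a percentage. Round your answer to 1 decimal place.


Step 1: S = 100 * theta_v / n
Step 2: S = 100 * 0.14 / 0.49
Step 3: S = 28.6%

28.6


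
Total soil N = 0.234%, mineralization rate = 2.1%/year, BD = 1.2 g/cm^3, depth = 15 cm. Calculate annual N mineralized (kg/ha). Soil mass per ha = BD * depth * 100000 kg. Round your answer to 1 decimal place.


Step 1: Soil mass per ha = BD * depth * 100000 = 1.2 * 15 * 100000 = 1800000 kg
Step 2: Total N pool = soil mass * N%/100 = 1800000 * 0.234/100 = 4212.0 kg/ha
Step 3: N mineralized = N pool * rate%/100 = 4212.0 * 2.1/100 = 88.5 kg/ha/yr

88.5


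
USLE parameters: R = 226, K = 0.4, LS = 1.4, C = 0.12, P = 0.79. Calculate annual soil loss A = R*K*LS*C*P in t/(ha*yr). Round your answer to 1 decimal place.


Step 1: A = R * K * LS * C * P
Step 2: R * K = 226 * 0.4 = 90.4
Step 3: (R*K) * LS = 90.4 * 1.4 = 126.56
Step 4: * C * P = 126.56 * 0.12 * 0.79 = 12.0
Step 5: A = 12.0 t/(ha*yr)

12.0


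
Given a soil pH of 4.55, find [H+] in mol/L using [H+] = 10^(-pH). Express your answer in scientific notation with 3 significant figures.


Step 1: [H+] = 10^(-pH)
Step 2: [H+] = 10^(-4.55)
Step 3: [H+] = 2.82e-05 mol/L

2.82e-05


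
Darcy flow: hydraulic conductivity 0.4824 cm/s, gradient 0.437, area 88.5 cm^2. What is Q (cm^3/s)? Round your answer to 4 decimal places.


Step 1: Apply Darcy's law: Q = K * i * A
Step 2: Q = 0.4824 * 0.437 * 88.5
Step 3: Q = 18.6566 cm^3/s

18.6566


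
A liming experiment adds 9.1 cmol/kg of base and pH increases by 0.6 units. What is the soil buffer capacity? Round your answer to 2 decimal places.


Step 1: BC = change in base / change in pH
Step 2: BC = 9.1 / 0.6
Step 3: BC = 15.17 cmol/(kg*pH unit)

15.17


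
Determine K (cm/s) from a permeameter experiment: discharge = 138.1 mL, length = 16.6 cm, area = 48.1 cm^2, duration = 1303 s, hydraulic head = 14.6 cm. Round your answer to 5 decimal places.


Step 1: K = Q * L / (A * t * h)
Step 2: Numerator = 138.1 * 16.6 = 2292.46
Step 3: Denominator = 48.1 * 1303 * 14.6 = 915044.78
Step 4: K = 2292.46 / 915044.78 = 0.00251 cm/s

0.00251


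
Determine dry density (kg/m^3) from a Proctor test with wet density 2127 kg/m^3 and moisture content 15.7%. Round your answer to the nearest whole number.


Step 1: Dry density = wet density / (1 + w/100)
Step 2: Dry density = 2127 / (1 + 15.7/100)
Step 3: Dry density = 2127 / 1.157
Step 4: Dry density = 1838 kg/m^3

1838


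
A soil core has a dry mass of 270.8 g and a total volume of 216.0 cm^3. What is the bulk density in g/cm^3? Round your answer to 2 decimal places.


Step 1: Identify the formula: BD = dry mass / volume
Step 2: Substitute values: BD = 270.8 / 216.0
Step 3: BD = 1.25 g/cm^3

1.25


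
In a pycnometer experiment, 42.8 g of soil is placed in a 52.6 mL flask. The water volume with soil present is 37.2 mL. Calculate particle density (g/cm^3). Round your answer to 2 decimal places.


Step 1: Volume of solids = flask volume - water volume with soil
Step 2: V_solids = 52.6 - 37.2 = 15.4 mL
Step 3: Particle density = mass / V_solids = 42.8 / 15.4 = 2.78 g/cm^3

2.78


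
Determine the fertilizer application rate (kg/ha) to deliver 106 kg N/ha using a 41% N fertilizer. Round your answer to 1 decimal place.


Step 1: Fertilizer rate = target N / (N content / 100)
Step 2: Rate = 106 / (41 / 100)
Step 3: Rate = 106 / 0.41
Step 4: Rate = 258.5 kg/ha

258.5


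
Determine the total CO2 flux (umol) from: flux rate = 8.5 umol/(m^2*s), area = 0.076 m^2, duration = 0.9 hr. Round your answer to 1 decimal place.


Step 1: Convert time to seconds: 0.9 hr * 3600 = 3240.0 s
Step 2: Total = flux * area * time_s
Step 3: Total = 8.5 * 0.076 * 3240.0
Step 4: Total = 2093.0 umol

2093.0


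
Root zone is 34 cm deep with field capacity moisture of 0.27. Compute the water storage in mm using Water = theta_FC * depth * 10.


Step 1: Water (mm) = theta_FC * depth (cm) * 10
Step 2: Water = 0.27 * 34 * 10
Step 3: Water = 91.8 mm

91.8


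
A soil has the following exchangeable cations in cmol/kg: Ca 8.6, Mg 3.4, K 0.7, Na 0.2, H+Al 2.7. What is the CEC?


Step 1: CEC = Ca + Mg + K + Na + (H+Al)
Step 2: CEC = 8.6 + 3.4 + 0.7 + 0.2 + 2.7
Step 3: CEC = 15.6 cmol/kg

15.6


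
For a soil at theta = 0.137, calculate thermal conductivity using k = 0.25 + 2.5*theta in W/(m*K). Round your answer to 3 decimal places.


Step 1: k = 0.25 + 2.5 * theta
Step 2: k = 0.25 + 2.5 * 0.137
Step 3: k = 0.25 + 0.343
Step 4: k = 0.593 W/(m*K)

0.593


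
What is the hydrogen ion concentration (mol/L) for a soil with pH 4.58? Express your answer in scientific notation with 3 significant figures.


Step 1: [H+] = 10^(-pH)
Step 2: [H+] = 10^(-4.58)
Step 3: [H+] = 2.63e-05 mol/L

2.63e-05


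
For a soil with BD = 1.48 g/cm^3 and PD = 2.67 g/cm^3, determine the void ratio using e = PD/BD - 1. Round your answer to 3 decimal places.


Step 1: e = PD / BD - 1
Step 2: e = 2.67 / 1.48 - 1
Step 3: e = 1.80405 - 1
Step 4: e = 0.804

0.804


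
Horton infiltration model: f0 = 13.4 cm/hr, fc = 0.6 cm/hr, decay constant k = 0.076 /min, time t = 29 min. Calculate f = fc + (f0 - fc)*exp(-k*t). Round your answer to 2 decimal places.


Step 1: f = fc + (f0 - fc) * exp(-k * t)
Step 2: exp(-0.076 * 29) = 0.110361
Step 3: f = 0.6 + (13.4 - 0.6) * 0.110361
Step 4: f = 0.6 + 12.8 * 0.110361
Step 5: f = 2.01 cm/hr

2.01


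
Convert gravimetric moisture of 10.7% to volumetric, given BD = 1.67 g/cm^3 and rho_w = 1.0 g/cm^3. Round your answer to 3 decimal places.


Step 1: theta = (w / 100) * BD / rho_w
Step 2: theta = (10.7 / 100) * 1.67 / 1.0
Step 3: theta = 0.107 * 1.67
Step 4: theta = 0.179

0.179


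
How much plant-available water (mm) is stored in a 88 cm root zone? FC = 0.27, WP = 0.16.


Step 1: Available water = (FC - WP) * depth * 10
Step 2: AW = (0.27 - 0.16) * 88 * 10
Step 3: AW = 0.11 * 88 * 10
Step 4: AW = 96.8 mm

96.8


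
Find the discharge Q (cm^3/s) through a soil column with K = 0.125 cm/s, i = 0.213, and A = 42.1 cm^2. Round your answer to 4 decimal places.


Step 1: Apply Darcy's law: Q = K * i * A
Step 2: Q = 0.125 * 0.213 * 42.1
Step 3: Q = 1.1209 cm^3/s

1.1209


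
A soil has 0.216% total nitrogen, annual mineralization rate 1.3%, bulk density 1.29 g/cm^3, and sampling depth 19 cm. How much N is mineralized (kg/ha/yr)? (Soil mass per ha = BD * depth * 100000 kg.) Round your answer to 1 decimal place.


Step 1: Soil mass per ha = BD * depth * 100000 = 1.29 * 19 * 100000 = 2451000 kg
Step 2: Total N pool = soil mass * N%/100 = 2451000 * 0.216/100 = 5294.16 kg/ha
Step 3: N mineralized = N pool * rate%/100 = 5294.16 * 1.3/100 = 68.8 kg/ha/yr

68.8


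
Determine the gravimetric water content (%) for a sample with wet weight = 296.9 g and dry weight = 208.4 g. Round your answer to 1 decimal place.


Step 1: Water mass = wet - dry = 296.9 - 208.4 = 88.5 g
Step 2: w = 100 * water mass / dry mass
Step 3: w = 100 * 88.5 / 208.4 = 42.5%

42.5


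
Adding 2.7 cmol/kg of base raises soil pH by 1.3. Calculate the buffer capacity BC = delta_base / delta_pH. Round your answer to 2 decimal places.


Step 1: BC = change in base / change in pH
Step 2: BC = 2.7 / 1.3
Step 3: BC = 2.08 cmol/(kg*pH unit)

2.08


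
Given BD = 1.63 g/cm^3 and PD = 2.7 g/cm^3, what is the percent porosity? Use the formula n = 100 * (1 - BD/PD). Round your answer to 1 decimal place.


Step 1: Formula: n = 100 * (1 - BD / PD)
Step 2: n = 100 * (1 - 1.63 / 2.7)
Step 3: n = 100 * (1 - 0.6037)
Step 4: n = 39.6%

39.6


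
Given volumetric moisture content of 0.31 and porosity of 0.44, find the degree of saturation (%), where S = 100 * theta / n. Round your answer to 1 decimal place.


Step 1: S = 100 * theta_v / n
Step 2: S = 100 * 0.31 / 0.44
Step 3: S = 70.5%

70.5


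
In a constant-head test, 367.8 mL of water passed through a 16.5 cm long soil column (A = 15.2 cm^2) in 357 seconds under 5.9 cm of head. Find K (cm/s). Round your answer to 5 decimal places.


Step 1: K = Q * L / (A * t * h)
Step 2: Numerator = 367.8 * 16.5 = 6068.7
Step 3: Denominator = 15.2 * 357 * 5.9 = 32015.76
Step 4: K = 6068.7 / 32015.76 = 0.18955 cm/s

0.18955


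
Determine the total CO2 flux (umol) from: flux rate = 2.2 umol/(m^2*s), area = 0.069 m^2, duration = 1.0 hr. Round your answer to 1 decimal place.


Step 1: Convert time to seconds: 1.0 hr * 3600 = 3600.0 s
Step 2: Total = flux * area * time_s
Step 3: Total = 2.2 * 0.069 * 3600.0
Step 4: Total = 546.5 umol

546.5


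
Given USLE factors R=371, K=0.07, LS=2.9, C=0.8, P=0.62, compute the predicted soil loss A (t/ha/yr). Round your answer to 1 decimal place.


Step 1: A = R * K * LS * C * P
Step 2: R * K = 371 * 0.07 = 25.97
Step 3: (R*K) * LS = 25.97 * 2.9 = 75.313
Step 4: * C * P = 75.313 * 0.8 * 0.62 = 37.4
Step 5: A = 37.4 t/(ha*yr)

37.4


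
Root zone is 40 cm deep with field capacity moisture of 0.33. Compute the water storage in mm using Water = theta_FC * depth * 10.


Step 1: Water (mm) = theta_FC * depth (cm) * 10
Step 2: Water = 0.33 * 40 * 10
Step 3: Water = 132.0 mm

132.0


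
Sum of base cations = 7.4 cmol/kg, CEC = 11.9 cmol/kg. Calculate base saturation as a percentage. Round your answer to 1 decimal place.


Step 1: BS = 100 * (sum of bases) / CEC
Step 2: BS = 100 * 7.4 / 11.9
Step 3: BS = 62.2%

62.2


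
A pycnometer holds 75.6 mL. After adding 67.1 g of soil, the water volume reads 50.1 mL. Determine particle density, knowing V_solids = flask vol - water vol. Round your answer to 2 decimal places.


Step 1: Volume of solids = flask volume - water volume with soil
Step 2: V_solids = 75.6 - 50.1 = 25.5 mL
Step 3: Particle density = mass / V_solids = 67.1 / 25.5 = 2.63 g/cm^3

2.63


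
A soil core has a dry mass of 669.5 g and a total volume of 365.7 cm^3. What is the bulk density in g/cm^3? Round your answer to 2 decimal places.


Step 1: Identify the formula: BD = dry mass / volume
Step 2: Substitute values: BD = 669.5 / 365.7
Step 3: BD = 1.83 g/cm^3

1.83


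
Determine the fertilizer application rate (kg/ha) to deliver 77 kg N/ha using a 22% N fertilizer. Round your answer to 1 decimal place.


Step 1: Fertilizer rate = target N / (N content / 100)
Step 2: Rate = 77 / (22 / 100)
Step 3: Rate = 77 / 0.22
Step 4: Rate = 350.0 kg/ha

350.0


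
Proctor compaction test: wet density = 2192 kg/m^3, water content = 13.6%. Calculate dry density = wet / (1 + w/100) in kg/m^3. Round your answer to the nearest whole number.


Step 1: Dry density = wet density / (1 + w/100)
Step 2: Dry density = 2192 / (1 + 13.6/100)
Step 3: Dry density = 2192 / 1.136
Step 4: Dry density = 1930 kg/m^3

1930


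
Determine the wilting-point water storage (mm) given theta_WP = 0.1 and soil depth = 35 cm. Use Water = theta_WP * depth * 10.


Step 1: Water (mm) = theta_WP * depth * 10
Step 2: Water = 0.1 * 35 * 10
Step 3: Water = 35.0 mm

35.0


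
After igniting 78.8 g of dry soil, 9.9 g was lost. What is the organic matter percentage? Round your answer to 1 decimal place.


Step 1: OM% = 100 * LOI / sample mass
Step 2: OM = 100 * 9.9 / 78.8
Step 3: OM = 12.6%

12.6


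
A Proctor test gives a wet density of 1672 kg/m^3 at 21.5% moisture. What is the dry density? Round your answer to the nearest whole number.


Step 1: Dry density = wet density / (1 + w/100)
Step 2: Dry density = 1672 / (1 + 21.5/100)
Step 3: Dry density = 1672 / 1.215
Step 4: Dry density = 1376 kg/m^3

1376


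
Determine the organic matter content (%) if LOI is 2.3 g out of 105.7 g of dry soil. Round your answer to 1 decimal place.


Step 1: OM% = 100 * LOI / sample mass
Step 2: OM = 100 * 2.3 / 105.7
Step 3: OM = 2.2%

2.2


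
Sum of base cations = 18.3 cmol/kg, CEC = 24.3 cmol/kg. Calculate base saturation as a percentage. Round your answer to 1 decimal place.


Step 1: BS = 100 * (sum of bases) / CEC
Step 2: BS = 100 * 18.3 / 24.3
Step 3: BS = 75.3%

75.3


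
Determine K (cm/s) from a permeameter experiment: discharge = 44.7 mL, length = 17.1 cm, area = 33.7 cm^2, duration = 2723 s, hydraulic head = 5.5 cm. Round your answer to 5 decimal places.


Step 1: K = Q * L / (A * t * h)
Step 2: Numerator = 44.7 * 17.1 = 764.37
Step 3: Denominator = 33.7 * 2723 * 5.5 = 504708.05
Step 4: K = 764.37 / 504708.05 = 0.00151 cm/s

0.00151


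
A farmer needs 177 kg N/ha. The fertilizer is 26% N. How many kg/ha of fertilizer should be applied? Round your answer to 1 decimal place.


Step 1: Fertilizer rate = target N / (N content / 100)
Step 2: Rate = 177 / (26 / 100)
Step 3: Rate = 177 / 0.26
Step 4: Rate = 680.8 kg/ha

680.8


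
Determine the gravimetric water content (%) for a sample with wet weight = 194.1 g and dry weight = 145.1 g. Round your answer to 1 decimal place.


Step 1: Water mass = wet - dry = 194.1 - 145.1 = 49.0 g
Step 2: w = 100 * water mass / dry mass
Step 3: w = 100 * 49.0 / 145.1 = 33.8%

33.8


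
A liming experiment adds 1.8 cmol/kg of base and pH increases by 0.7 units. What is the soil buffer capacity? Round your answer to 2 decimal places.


Step 1: BC = change in base / change in pH
Step 2: BC = 1.8 / 0.7
Step 3: BC = 2.57 cmol/(kg*pH unit)

2.57


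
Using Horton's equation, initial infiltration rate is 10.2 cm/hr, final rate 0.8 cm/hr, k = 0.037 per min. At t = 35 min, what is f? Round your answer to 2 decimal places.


Step 1: f = fc + (f0 - fc) * exp(-k * t)
Step 2: exp(-0.037 * 35) = 0.273898
Step 3: f = 0.8 + (10.2 - 0.8) * 0.273898
Step 4: f = 0.8 + 9.4 * 0.273898
Step 5: f = 3.37 cm/hr

3.37


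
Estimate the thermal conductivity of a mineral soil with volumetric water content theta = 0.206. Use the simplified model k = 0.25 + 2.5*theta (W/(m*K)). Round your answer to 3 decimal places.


Step 1: k = 0.25 + 2.5 * theta
Step 2: k = 0.25 + 2.5 * 0.206
Step 3: k = 0.25 + 0.515
Step 4: k = 0.765 W/(m*K)

0.765


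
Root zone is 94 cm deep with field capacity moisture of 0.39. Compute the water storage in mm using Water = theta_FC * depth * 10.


Step 1: Water (mm) = theta_FC * depth (cm) * 10
Step 2: Water = 0.39 * 94 * 10
Step 3: Water = 366.6 mm

366.6


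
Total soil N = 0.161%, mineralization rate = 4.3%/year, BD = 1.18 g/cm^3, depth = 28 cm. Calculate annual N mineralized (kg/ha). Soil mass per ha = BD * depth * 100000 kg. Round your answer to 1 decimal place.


Step 1: Soil mass per ha = BD * depth * 100000 = 1.18 * 28 * 100000 = 3304000 kg
Step 2: Total N pool = soil mass * N%/100 = 3304000 * 0.161/100 = 5319.44 kg/ha
Step 3: N mineralized = N pool * rate%/100 = 5319.44 * 4.3/100 = 228.7 kg/ha/yr

228.7


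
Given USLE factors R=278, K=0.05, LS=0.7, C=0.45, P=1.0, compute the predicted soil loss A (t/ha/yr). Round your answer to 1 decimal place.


Step 1: A = R * K * LS * C * P
Step 2: R * K = 278 * 0.05 = 13.9
Step 3: (R*K) * LS = 13.9 * 0.7 = 9.73
Step 4: * C * P = 9.73 * 0.45 * 1.0 = 4.4
Step 5: A = 4.4 t/(ha*yr)

4.4


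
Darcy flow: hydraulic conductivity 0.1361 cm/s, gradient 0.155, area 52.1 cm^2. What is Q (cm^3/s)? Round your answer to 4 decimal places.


Step 1: Apply Darcy's law: Q = K * i * A
Step 2: Q = 0.1361 * 0.155 * 52.1
Step 3: Q = 1.0991 cm^3/s

1.0991


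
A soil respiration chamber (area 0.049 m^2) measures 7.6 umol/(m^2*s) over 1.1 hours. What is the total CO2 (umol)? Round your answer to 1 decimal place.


Step 1: Convert time to seconds: 1.1 hr * 3600 = 3960.0 s
Step 2: Total = flux * area * time_s
Step 3: Total = 7.6 * 0.049 * 3960.0
Step 4: Total = 1474.7 umol

1474.7


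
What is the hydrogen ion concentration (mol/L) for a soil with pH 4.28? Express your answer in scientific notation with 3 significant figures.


Step 1: [H+] = 10^(-pH)
Step 2: [H+] = 10^(-4.28)
Step 3: [H+] = 5.25e-05 mol/L

5.25e-05


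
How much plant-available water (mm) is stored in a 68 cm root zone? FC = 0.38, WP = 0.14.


Step 1: Available water = (FC - WP) * depth * 10
Step 2: AW = (0.38 - 0.14) * 68 * 10
Step 3: AW = 0.24 * 68 * 10
Step 4: AW = 163.2 mm

163.2


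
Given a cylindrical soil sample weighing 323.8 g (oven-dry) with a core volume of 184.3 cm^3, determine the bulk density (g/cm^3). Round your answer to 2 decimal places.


Step 1: Identify the formula: BD = dry mass / volume
Step 2: Substitute values: BD = 323.8 / 184.3
Step 3: BD = 1.76 g/cm^3

1.76


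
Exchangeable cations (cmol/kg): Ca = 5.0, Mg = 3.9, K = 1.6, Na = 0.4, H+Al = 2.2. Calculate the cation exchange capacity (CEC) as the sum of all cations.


Step 1: CEC = Ca + Mg + K + Na + (H+Al)
Step 2: CEC = 5.0 + 3.9 + 1.6 + 0.4 + 2.2
Step 3: CEC = 13.1 cmol/kg

13.1


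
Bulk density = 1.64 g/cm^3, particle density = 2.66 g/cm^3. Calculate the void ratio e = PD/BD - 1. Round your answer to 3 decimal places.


Step 1: e = PD / BD - 1
Step 2: e = 2.66 / 1.64 - 1
Step 3: e = 1.62195 - 1
Step 4: e = 0.622

0.622


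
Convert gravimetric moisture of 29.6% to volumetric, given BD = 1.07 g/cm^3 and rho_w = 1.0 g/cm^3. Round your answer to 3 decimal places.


Step 1: theta = (w / 100) * BD / rho_w
Step 2: theta = (29.6 / 100) * 1.07 / 1.0
Step 3: theta = 0.296 * 1.07
Step 4: theta = 0.317

0.317


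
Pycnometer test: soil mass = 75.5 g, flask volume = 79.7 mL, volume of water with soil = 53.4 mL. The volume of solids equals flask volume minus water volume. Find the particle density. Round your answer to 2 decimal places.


Step 1: Volume of solids = flask volume - water volume with soil
Step 2: V_solids = 79.7 - 53.4 = 26.3 mL
Step 3: Particle density = mass / V_solids = 75.5 / 26.3 = 2.87 g/cm^3

2.87


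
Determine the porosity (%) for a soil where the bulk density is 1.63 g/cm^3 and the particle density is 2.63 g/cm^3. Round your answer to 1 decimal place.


Step 1: Formula: n = 100 * (1 - BD / PD)
Step 2: n = 100 * (1 - 1.63 / 2.63)
Step 3: n = 100 * (1 - 0.61977)
Step 4: n = 38.0%

38.0


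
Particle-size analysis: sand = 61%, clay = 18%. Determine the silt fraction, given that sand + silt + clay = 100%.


Step 1: sand + silt + clay = 100%
Step 2: silt = 100 - sand - clay
Step 3: silt = 100 - 61 - 18
Step 4: silt = 21%

21


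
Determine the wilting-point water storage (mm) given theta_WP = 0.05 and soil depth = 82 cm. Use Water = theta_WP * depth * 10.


Step 1: Water (mm) = theta_WP * depth * 10
Step 2: Water = 0.05 * 82 * 10
Step 3: Water = 41.0 mm

41.0


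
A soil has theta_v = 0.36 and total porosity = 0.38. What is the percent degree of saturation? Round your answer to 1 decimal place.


Step 1: S = 100 * theta_v / n
Step 2: S = 100 * 0.36 / 0.38
Step 3: S = 94.7%

94.7


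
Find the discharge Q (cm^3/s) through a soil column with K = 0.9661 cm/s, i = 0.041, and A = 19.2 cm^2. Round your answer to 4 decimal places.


Step 1: Apply Darcy's law: Q = K * i * A
Step 2: Q = 0.9661 * 0.041 * 19.2
Step 3: Q = 0.7605 cm^3/s

0.7605


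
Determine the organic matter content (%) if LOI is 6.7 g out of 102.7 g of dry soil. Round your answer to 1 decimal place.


Step 1: OM% = 100 * LOI / sample mass
Step 2: OM = 100 * 6.7 / 102.7
Step 3: OM = 6.5%

6.5


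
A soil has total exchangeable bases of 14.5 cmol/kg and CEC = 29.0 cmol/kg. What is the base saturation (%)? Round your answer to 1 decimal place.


Step 1: BS = 100 * (sum of bases) / CEC
Step 2: BS = 100 * 14.5 / 29.0
Step 3: BS = 50.0%

50.0


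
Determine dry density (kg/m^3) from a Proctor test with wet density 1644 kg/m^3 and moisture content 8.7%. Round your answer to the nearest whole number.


Step 1: Dry density = wet density / (1 + w/100)
Step 2: Dry density = 1644 / (1 + 8.7/100)
Step 3: Dry density = 1644 / 1.087
Step 4: Dry density = 1512 kg/m^3

1512


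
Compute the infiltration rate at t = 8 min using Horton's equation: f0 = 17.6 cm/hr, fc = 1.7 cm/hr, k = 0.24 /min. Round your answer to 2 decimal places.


Step 1: f = fc + (f0 - fc) * exp(-k * t)
Step 2: exp(-0.24 * 8) = 0.146607
Step 3: f = 1.7 + (17.6 - 1.7) * 0.146607
Step 4: f = 1.7 + 15.9 * 0.146607
Step 5: f = 4.03 cm/hr

4.03


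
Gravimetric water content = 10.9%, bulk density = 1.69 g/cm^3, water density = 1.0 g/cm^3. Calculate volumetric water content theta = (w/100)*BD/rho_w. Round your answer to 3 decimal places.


Step 1: theta = (w / 100) * BD / rho_w
Step 2: theta = (10.9 / 100) * 1.69 / 1.0
Step 3: theta = 0.109 * 1.69
Step 4: theta = 0.184

0.184


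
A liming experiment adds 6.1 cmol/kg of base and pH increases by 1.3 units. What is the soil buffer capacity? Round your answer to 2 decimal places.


Step 1: BC = change in base / change in pH
Step 2: BC = 6.1 / 1.3
Step 3: BC = 4.69 cmol/(kg*pH unit)

4.69


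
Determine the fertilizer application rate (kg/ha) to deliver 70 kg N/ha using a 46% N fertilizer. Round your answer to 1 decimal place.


Step 1: Fertilizer rate = target N / (N content / 100)
Step 2: Rate = 70 / (46 / 100)
Step 3: Rate = 70 / 0.46
Step 4: Rate = 152.2 kg/ha

152.2


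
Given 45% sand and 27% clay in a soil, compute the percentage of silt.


Step 1: sand + silt + clay = 100%
Step 2: silt = 100 - sand - clay
Step 3: silt = 100 - 45 - 27
Step 4: silt = 28%

28


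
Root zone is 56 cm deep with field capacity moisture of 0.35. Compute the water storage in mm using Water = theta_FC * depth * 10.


Step 1: Water (mm) = theta_FC * depth (cm) * 10
Step 2: Water = 0.35 * 56 * 10
Step 3: Water = 196.0 mm

196.0


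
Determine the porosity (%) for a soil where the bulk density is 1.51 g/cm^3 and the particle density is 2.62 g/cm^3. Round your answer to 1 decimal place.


Step 1: Formula: n = 100 * (1 - BD / PD)
Step 2: n = 100 * (1 - 1.51 / 2.62)
Step 3: n = 100 * (1 - 0.57634)
Step 4: n = 42.4%

42.4


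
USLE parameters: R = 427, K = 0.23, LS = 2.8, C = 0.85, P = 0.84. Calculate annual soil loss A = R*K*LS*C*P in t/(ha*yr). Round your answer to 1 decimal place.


Step 1: A = R * K * LS * C * P
Step 2: R * K = 427 * 0.23 = 98.21
Step 3: (R*K) * LS = 98.21 * 2.8 = 274.988
Step 4: * C * P = 274.988 * 0.85 * 0.84 = 196.3
Step 5: A = 196.3 t/(ha*yr)

196.3


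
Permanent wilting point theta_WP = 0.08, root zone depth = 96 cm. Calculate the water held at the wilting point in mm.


Step 1: Water (mm) = theta_WP * depth * 10
Step 2: Water = 0.08 * 96 * 10
Step 3: Water = 76.8 mm

76.8


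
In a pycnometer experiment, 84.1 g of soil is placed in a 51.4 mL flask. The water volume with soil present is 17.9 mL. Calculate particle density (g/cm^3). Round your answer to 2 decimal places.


Step 1: Volume of solids = flask volume - water volume with soil
Step 2: V_solids = 51.4 - 17.9 = 33.5 mL
Step 3: Particle density = mass / V_solids = 84.1 / 33.5 = 2.51 g/cm^3

2.51


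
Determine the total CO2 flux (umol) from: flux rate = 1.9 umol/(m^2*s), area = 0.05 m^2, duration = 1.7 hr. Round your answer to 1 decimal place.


Step 1: Convert time to seconds: 1.7 hr * 3600 = 6120.0 s
Step 2: Total = flux * area * time_s
Step 3: Total = 1.9 * 0.05 * 6120.0
Step 4: Total = 581.4 umol

581.4


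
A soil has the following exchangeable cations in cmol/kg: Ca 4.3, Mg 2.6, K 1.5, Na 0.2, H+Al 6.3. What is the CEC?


Step 1: CEC = Ca + Mg + K + Na + (H+Al)
Step 2: CEC = 4.3 + 2.6 + 1.5 + 0.2 + 6.3
Step 3: CEC = 14.9 cmol/kg

14.9
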